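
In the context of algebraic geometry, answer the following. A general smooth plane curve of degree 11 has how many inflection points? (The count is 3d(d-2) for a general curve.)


For a general smooth plane curve C of degree d, the inflection points are
the intersection of C with its Hessian curve, which has degree 3(d-2).
By Bezout, the total intersection number is d * 3(d-2) = 11 * 27 = 297.
For a general curve every flex is ordinary, so each contributes
multiplicity 1 to C·Hess(C), and the number of distinct inflection
points is 3d(d-2).
Inflection points = 3*11*(11-2) = 3*11*9 = 297

297


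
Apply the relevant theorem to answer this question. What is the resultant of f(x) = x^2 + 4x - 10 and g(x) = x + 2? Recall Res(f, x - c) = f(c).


For Res(f, x - c), we evaluate f at x = c.
f(-2) = (-2)^2 + 4*(-2) - 10
= 4 - 8 - 10
= -4 - 10 = -14
Res(f, g) = -14

-14


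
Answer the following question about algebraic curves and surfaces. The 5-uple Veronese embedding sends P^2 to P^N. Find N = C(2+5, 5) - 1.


The Veronese embedding v_d: P^n -> P^N maps each point to all
degree-d monomials in n+1 homogeneous coordinates.
N = C(n+d, d) - 1
N = C(2+5, 5) - 1
N = C(7, 5) - 1
C(7, 5) = 21
N = 21 - 1 = 20

20


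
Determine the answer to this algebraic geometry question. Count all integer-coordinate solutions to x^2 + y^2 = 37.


Systematically check integer values of x where x^2 <= 37.
For each valid x, check if 37 - x^2 is a perfect square.
x=1: 37 - 1 = 36, sqrt = 6 (valid)
x=6: 37 - 36 = 1, sqrt = 1 (valid)
Total integer solutions found: 8

8


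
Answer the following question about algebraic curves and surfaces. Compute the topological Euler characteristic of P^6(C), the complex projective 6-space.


The complex projective space P^6 has one cell in each even real dimension 0, 2, ..., 12.
The cohomology groups are H^{2k}(P^6) = Z for k = 0,...,6, and 0 otherwise.
Euler characteristic = sum of Betti numbers = 1 per even-dimensional cohomology group.
chi(P^6) = 6 + 1 = 7

7


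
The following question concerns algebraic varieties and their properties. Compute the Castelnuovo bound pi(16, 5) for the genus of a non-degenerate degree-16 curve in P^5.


Castelnuovo's bound: write d - 1 = m(r-1) + epsilon with 0 <= epsilon < r-1.
d - 1 = 16 - 1 = 15
r - 1 = 5 - 1 = 4
15 = 3*4 + 3, so m = 3, epsilon = 3
pi(d, r) = m(m-1)(r-1)/2 + m*epsilon
= 3*2*4/2 + 3*3
= 24/2 + 9
= 12 + 9 = 21

21


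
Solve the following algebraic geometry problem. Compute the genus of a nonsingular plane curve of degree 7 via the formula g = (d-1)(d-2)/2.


Using the genus formula for smooth plane curves:
g = (d-1)(d-2)/2
g = (7-1)(7-2)/2
g = 6*5/2
g = 30/2 = 15

15


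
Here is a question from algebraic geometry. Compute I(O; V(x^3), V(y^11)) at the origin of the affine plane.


The intersection multiplicity of V(x^a) and V(y^b) at the origin is:
I(O; V(x^3), V(y^11)) = dim_k(k[x,y]/(x^3, y^11))
A basis for k[x,y]/(x^3, y^11) is the set of monomials x^i * y^j
where 0 <= i < 3 and 0 <= j < 11.
The number of such monomials is 3 * 11 = 33

33


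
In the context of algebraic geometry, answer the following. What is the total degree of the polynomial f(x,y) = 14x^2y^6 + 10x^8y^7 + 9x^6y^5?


Examine each term for its total degree (sum of exponents).
  Term '14x^2y^6' has total degree 2+6 = 8.
  Term '10x^8y^7' has total degree 8+7 = 15.
  Term '9x^6y^5' has total degree 6+5 = 11.
The maximum total degree among all terms is 15.

15


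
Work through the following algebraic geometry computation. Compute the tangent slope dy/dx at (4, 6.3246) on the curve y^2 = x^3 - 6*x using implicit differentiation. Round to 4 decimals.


Using implicit differentiation of y^2 = x^3 - 6*x:
2y * dy/dx = 3x^2 - 6
dy/dx = (3x^2 - 6)/(2y)
Numerator: 3*4^2 - 6 = 42
Denominator: 2*6.3246 = 12.6492
dy/dx = 42/12.6492 = 3.3204

3.3204


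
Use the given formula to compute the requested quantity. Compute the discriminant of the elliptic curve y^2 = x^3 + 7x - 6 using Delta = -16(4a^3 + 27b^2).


Compute each component:
4a^3 = 4*7^3 = 4*343 = 1372
27b^2 = 27*(-6)^2 = 27*36 = 972
4a^3 + 27b^2 = 1372 + 972 = 2344
Delta = -16*2344 = -37504

-37504


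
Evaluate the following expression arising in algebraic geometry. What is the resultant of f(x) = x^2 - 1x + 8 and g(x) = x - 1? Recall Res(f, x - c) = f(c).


For Res(f, x - c), we evaluate f at x = c.
f(1) = 1^2 - 1*1 + 8
= 1 - 1 + 8
= 0 + 8 = 8
Res(f, g) = 8

8


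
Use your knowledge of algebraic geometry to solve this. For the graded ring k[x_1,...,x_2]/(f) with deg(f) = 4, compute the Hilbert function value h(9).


For R = k[x_1,...,x_n]/(f) with f homogeneous of degree e:
The Hilbert series is (1 - t^e)/(1 - t)^n.
So h(d) = C(d+n-1, n-1) - C(d-e+n-1, n-1) for d >= e.
With n=2, e=4, d=9:
C(9+2-1, 2-1) = C(10, 1) = 10
C(9-4+2-1, 2-1) = C(6, 1) = 6
h(9) = 10 - 6 = 4

4


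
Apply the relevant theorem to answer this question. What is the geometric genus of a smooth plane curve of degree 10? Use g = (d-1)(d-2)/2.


Using the genus formula for smooth plane curves:
g = (d-1)(d-2)/2
g = (10-1)(10-2)/2
g = 9*8/2
g = 72/2 = 36

36


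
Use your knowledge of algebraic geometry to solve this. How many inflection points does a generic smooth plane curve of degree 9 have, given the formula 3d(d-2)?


For a general smooth plane curve C of degree d, the inflection points are
the intersection of C with its Hessian curve, which has degree 3(d-2).
By Bezout, the total intersection number is d * 3(d-2) = 9 * 21 = 189.
For a general curve every flex is ordinary, so each contributes
multiplicity 1 to C·Hess(C), and the number of distinct inflection
points is 3d(d-2).
Inflection points = 3*9*(9-2) = 3*9*7 = 189

189


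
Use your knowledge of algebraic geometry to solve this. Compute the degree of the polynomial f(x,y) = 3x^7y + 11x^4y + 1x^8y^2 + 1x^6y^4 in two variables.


Examine each term for its total degree (sum of exponents).
  Term '3x^7y' has total degree 7+1 = 8.
  Term '11x^4y' has total degree 4+1 = 5.
  Term '1x^8y^2' has total degree 8+2 = 10.
  Term '1x^6y^4' has total degree 6+4 = 10.
The maximum total degree among all terms is 10.

10


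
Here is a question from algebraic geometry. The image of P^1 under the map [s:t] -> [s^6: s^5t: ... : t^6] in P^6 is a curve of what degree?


The rational normal curve in P^6 is the image of P^1 under the 6-uple Veronese.
A general hyperplane in P^6 pulls back to a degree-6 form on P^1, which has 6 zeros,
so the curve meets a general hyperplane in 6 points. Degree = 6.

6


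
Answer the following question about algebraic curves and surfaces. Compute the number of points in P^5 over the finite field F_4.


P^5(F_4) has (q^(n+1) - 1)/(q - 1) points.
= 4^5 + 4^4 + 4^3 + 4^2 + 4^1 + 4^0
= 1024 + 256 + 64 + 16 + 4 + 1
= 1365

1365


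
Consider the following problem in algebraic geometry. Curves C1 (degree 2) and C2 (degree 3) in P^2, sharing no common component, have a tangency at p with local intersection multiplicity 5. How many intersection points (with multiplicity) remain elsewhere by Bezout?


By Bezout's theorem, the total intersection number is d1 * d2.
Total = 2 * 3 = 6
Intersection multiplicity at p = 5
Remaining intersections = 6 - 5 = 1

1


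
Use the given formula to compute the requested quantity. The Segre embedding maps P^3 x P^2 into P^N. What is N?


The Segre embedding maps P^m x P^n into P^N via
all products of coordinates from each factor.
N = (m+1)(n+1) - 1
N = (3+1)(2+1) - 1
N = 4*3 - 1
N = 12 - 1 = 11

11


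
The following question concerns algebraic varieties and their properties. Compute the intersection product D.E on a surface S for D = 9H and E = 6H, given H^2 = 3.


Using bilinearity of the intersection pairing on a surface S:
(aH).(bH) = ab * (H.H)
We have H^2 = 3.
D.E = (9H).(6H) = 9*6*3
= 54*3
= 162

162


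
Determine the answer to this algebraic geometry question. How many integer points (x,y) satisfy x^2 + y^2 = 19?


Systematically check integer values of x where x^2 <= 19.
For each valid x, check if 19 - x^2 is a perfect square.
Total integer solutions found: 0

0


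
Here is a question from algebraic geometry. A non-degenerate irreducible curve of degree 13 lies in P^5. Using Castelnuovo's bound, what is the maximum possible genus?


Castelnuovo's bound: write d - 1 = m(r-1) + epsilon with 0 <= epsilon < r-1.
d - 1 = 13 - 1 = 12
r - 1 = 5 - 1 = 4
12 = 3*4 + 0, so m = 3, epsilon = 0
pi(d, r) = m(m-1)(r-1)/2 + m*epsilon
= 3*2*4/2 + 3*0
= 24/2 + 0
= 12 + 0 = 12

12


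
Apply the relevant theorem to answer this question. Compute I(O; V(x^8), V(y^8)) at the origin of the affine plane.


The intersection multiplicity of V(x^a) and V(y^b) at the origin is:
I(O; V(x^8), V(y^8)) = dim_k(k[x,y]/(x^8, y^8))
A basis for k[x,y]/(x^8, y^8) is the set of monomials x^i * y^j
where 0 <= i < 8 and 0 <= j < 8.
The number of such monomials is 8 * 8 = 64

64


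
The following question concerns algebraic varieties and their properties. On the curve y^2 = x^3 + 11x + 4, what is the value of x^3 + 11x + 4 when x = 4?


Compute x^3 + 11x + 4 at x = 4:
x^3 = 4^3 = 64
11*x = 11*4 = 44
Sum: 64 + 44 + 4 = 112

112


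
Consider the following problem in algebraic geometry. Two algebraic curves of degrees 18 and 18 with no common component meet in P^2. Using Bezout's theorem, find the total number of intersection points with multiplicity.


Bezout's theorem states the intersection count equals the product of degrees.
Intersection count = 18 * 18 = 324

324


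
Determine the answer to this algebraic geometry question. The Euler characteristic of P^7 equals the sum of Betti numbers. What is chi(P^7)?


The complex projective space P^7 has one cell in each even real dimension 0, 2, ..., 14.
The cohomology groups are H^{2k}(P^7) = Z for k = 0,...,7, and 0 otherwise.
Euler characteristic = sum of Betti numbers = 1 per even-dimensional cohomology group.
chi(P^7) = 7 + 1 = 8

8


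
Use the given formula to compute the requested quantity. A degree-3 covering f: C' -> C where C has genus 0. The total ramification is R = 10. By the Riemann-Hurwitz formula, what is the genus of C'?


Riemann-Hurwitz formula: 2g' - 2 = d(2g - 2) + R
Given: d = 3, g = 0, R = 10
2g' - 2 = 3*(2*0 - 2) + 10
2g' - 2 = 3*(-2) + 10
2g' - 2 = -6 + 10 = 4
2g' = 6
g' = 3

3


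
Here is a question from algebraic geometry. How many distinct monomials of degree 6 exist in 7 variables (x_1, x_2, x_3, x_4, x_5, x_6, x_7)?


The number of degree-6 monomials in 7 variables is C(d+n-1, n-1).
= C(6+7-1, 7-1) = C(12, 6)
= 924

924


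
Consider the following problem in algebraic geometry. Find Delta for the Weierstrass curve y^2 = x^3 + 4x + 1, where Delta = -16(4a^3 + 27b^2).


Compute each component:
4a^3 = 4*4^3 = 4*64 = 256
27b^2 = 27*1^2 = 27*1 = 27
4a^3 + 27b^2 = 256 + 27 = 283
Delta = -16*283 = -4528

-4528


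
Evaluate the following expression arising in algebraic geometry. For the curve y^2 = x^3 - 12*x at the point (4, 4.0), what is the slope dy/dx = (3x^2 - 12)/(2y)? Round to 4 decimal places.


Using implicit differentiation of y^2 = x^3 - 12*x:
2y * dy/dx = 3x^2 - 12
dy/dx = (3x^2 - 12)/(2y)
Numerator: 3*4^2 - 12 = 36
Denominator: 2*4.0 = 8.0
dy/dx = 36/8.0 = 4.5000

4.5000


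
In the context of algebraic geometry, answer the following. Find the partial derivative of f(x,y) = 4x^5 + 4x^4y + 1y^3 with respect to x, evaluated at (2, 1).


df/dx = 5*4*x^4 + 4*4*x^3*y
At (2,1): 5*4*2^4 + 4*4*2^3*1
= 320 + 128
= 448

448


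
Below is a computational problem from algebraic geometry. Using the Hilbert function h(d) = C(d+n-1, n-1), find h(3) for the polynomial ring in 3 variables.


The Hilbert function for the polynomial ring in 3 variables is:
h(d) = C(d+n-1, n-1)
h(3) = C(3+3-1, 3-1) = C(5, 2)
= 5! / (2! * 3!)
= 10

10


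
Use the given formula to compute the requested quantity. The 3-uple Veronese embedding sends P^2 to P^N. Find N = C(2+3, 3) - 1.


The Veronese embedding v_d: P^n -> P^N maps each point to all
degree-d monomials in n+1 homogeneous coordinates.
N = C(n+d, d) - 1
N = C(2+3, 3) - 1
N = C(5, 3) - 1
C(5, 3) = 10
N = 10 - 1 = 9

9


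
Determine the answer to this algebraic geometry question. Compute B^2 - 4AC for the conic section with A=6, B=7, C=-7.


The discriminant of a conic Ax^2 + Bxy + Cy^2 + ... = 0 is B^2 - 4AC.
B^2 = 7^2 = 49
4AC = 4*6*(-7) = -168
Discriminant = 49 + 168 = 217

217


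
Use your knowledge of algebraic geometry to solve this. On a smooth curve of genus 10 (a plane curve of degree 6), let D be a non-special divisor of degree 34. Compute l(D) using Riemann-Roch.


First, compute the genus of a smooth plane curve of degree 6:
g = (d-1)(d-2)/2 = (6-1)(6-2)/2 = 10
For a non-special divisor D (i.e., h^1(D) = 0), Riemann-Roch gives:
l(D) = deg(D) - g + 1
Since deg(D) = 34 >= 2g - 1 = 19, D is non-special.
l(D) = 34 - 10 + 1 = 25

25


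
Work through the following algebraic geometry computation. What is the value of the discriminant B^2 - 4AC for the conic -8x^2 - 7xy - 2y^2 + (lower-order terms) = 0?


The discriminant of a conic Ax^2 + Bxy + Cy^2 + ... = 0 is B^2 - 4AC.
B^2 = (-7)^2 = 49
4AC = 4*(-8)*(-2) = 64
Discriminant = 49 - 64 = -15

-15


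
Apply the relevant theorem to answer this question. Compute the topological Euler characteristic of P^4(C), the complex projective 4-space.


The complex projective space P^4 has one cell in each even real dimension 0, 2, ..., 8.
The cohomology groups are H^{2k}(P^4) = Z for k = 0,...,4, and 0 otherwise.
Euler characteristic = sum of Betti numbers = 1 per even-dimensional cohomology group.
chi(P^4) = 4 + 1 = 5

5


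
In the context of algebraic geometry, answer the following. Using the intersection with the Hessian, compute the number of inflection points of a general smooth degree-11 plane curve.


For a general smooth plane curve C of degree d, the inflection points are
the intersection of C with its Hessian curve, which has degree 3(d-2).
By Bezout, the total intersection number is d * 3(d-2) = 11 * 27 = 297.
For a general curve every flex is ordinary, so each contributes
multiplicity 1 to C·Hess(C), and the number of distinct inflection
points is 3d(d-2).
Inflection points = 3*11*(11-2) = 3*11*9 = 297

297


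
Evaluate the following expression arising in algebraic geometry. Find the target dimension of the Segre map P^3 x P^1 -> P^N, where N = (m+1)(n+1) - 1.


The Segre embedding maps P^m x P^n into P^N via
all products of coordinates from each factor.
N = (m+1)(n+1) - 1
N = (3+1)(1+1) - 1
N = 4*2 - 1
N = 8 - 1 = 7

7


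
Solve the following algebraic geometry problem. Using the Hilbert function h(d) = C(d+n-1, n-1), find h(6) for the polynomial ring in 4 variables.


The Hilbert function for the polynomial ring in 4 variables is:
h(d) = C(d+n-1, n-1)
h(6) = C(6+4-1, 4-1) = C(9, 3)
= 9! / (3! * 6!)
= 84

84


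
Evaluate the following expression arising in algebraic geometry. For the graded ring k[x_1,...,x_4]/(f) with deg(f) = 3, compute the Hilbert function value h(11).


For R = k[x_1,...,x_n]/(f) with f homogeneous of degree e:
The Hilbert series is (1 - t^e)/(1 - t)^n.
So h(d) = C(d+n-1, n-1) - C(d-e+n-1, n-1) for d >= e.
With n=4, e=3, d=11:
C(11+4-1, 4-1) = C(14, 3) = 364
C(11-3+4-1, 4-1) = C(11, 3) = 165
h(11) = 364 - 165 = 199

199


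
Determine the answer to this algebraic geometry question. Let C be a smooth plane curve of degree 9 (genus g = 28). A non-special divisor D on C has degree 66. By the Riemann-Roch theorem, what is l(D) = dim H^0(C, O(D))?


First, compute the genus of a smooth plane curve of degree 9:
g = (d-1)(d-2)/2 = (9-1)(9-2)/2 = 28
For a non-special divisor D (i.e., h^1(D) = 0), Riemann-Roch gives:
l(D) = deg(D) - g + 1
Since deg(D) = 66 >= 2g - 1 = 55, D is non-special.
l(D) = 66 - 28 + 1 = 39

39


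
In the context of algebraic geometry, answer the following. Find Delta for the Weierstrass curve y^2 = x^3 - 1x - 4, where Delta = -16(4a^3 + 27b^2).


Compute each component:
4a^3 = 4*(-1)^3 = 4*(-1) = -4
27b^2 = 27*(-4)^2 = 27*16 = 432
4a^3 + 27b^2 = -4 + 432 = 428
Delta = -16*428 = -6848

-6848


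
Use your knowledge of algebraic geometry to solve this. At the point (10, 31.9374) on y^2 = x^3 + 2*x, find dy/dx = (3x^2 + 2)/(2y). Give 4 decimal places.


Using implicit differentiation of y^2 = x^3 + 2*x:
2y * dy/dx = 3x^2 + 2
dy/dx = (3x^2 + 2)/(2y)
Numerator: 3*10^2 + 2 = 302
Denominator: 2*31.9374 = 63.8748
dy/dx = 302/63.8748 = 4.7280

4.7280


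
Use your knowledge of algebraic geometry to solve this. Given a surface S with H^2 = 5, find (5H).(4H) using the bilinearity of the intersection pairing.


Using bilinearity of the intersection pairing on a surface S:
(aH).(bH) = ab * (H.H)
We have H^2 = 5.
D.E = (5H).(4H) = 5*4*5
= 20*5
= 100

100


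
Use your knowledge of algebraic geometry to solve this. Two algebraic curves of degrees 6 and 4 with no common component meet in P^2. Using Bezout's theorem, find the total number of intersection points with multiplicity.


Bezout's theorem states the intersection count equals the product of degrees.
Intersection count = 6 * 4 = 24

24


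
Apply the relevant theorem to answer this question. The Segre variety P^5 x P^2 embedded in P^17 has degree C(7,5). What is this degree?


The degree of the Segre variety P^5 x P^2 is C(m+n, m).
= C(7, 5)
= 21

21


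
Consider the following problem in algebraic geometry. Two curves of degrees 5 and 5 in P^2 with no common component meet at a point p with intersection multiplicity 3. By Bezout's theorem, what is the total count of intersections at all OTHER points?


By Bezout's theorem, the total intersection number is d1 * d2.
Total = 5 * 5 = 25
Intersection multiplicity at p = 3
Remaining intersections = 25 - 3 = 22

22


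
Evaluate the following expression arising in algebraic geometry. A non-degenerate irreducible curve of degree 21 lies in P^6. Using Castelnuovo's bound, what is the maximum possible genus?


Castelnuovo's bound: write d - 1 = m(r-1) + epsilon with 0 <= epsilon < r-1.
d - 1 = 21 - 1 = 20
r - 1 = 6 - 1 = 5
20 = 4*5 + 0, so m = 4, epsilon = 0
pi(d, r) = m(m-1)(r-1)/2 + m*epsilon
= 4*3*5/2 + 4*0
= 60/2 + 0
= 30 + 0 = 30

30


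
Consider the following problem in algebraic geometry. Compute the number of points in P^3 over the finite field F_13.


P^3(F_13) has (q^(n+1) - 1)/(q - 1) points.
= 13^3 + 13^2 + 13^1 + 13^0
= 2197 + 169 + 13 + 1
= 2380

2380


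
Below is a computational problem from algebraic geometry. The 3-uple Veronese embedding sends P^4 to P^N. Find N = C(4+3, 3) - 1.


The Veronese embedding v_d: P^n -> P^N maps each point to all
degree-d monomials in n+1 homogeneous coordinates.
N = C(n+d, d) - 1
N = C(4+3, 3) - 1
N = C(7, 3) - 1
C(7, 3) = 35
N = 35 - 1 = 34

34


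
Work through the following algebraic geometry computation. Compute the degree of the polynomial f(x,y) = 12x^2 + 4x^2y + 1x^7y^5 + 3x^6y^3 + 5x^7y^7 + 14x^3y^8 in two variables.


Examine each term for its total degree (sum of exponents).
  Term '12x^2' has total degree 2+0 = 2.
  Term '4x^2y' has total degree 2+1 = 3.
  Term '1x^7y^5' has total degree 7+5 = 12.
  Term '3x^6y^3' has total degree 6+3 = 9.
  Term '5x^7y^7' has total degree 7+7 = 14.
  Term '14x^3y^8' has total degree 3+8 = 11.
The maximum total degree among all terms is 14.

14


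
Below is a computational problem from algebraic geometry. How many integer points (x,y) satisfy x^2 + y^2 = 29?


Systematically check integer values of x where x^2 <= 29.
For each valid x, check if 29 - x^2 is a perfect square.
x=2: 29 - 4 = 25, sqrt = 5 (valid)
x=5: 29 - 25 = 4, sqrt = 2 (valid)
Total integer solutions found: 8

8


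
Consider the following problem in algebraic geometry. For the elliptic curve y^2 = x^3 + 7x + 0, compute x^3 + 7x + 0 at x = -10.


Compute x^3 + 7x + 0 at x = -10:
x^3 = (-10)^3 = -1000
7*x = 7*(-10) = -70
Sum: -1000 - 70 + 0 = -1070

-1070


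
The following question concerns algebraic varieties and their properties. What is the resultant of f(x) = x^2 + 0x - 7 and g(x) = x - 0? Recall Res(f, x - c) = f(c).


For Res(f, x - c), we evaluate f at x = c.
f(0) = 0^2 + 0*0 - 7
= 0 + 0 - 7
= 0 - 7 = -7
Res(f, g) = -7

-7


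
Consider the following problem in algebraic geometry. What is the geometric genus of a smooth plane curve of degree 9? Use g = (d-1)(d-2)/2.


Using the genus formula for smooth plane curves:
g = (d-1)(d-2)/2
g = (9-1)(9-2)/2
g = 8*7/2
g = 56/2 = 28

28


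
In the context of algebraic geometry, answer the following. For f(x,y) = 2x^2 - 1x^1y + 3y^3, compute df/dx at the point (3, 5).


df/dx = 2*2*x^1 + 1*(-1)*x^0*y
At (3,5): 2*2*3^1 + 1*(-1)*3^0*5
= 12 - 5
= 7

7


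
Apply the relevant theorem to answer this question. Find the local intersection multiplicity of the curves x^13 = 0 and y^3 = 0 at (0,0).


The intersection multiplicity of V(x^a) and V(y^b) at the origin is:
I(O; V(x^13), V(y^3)) = dim_k(k[x,y]/(x^13, y^3))
A basis for k[x,y]/(x^13, y^3) is the set of monomials x^i * y^j
where 0 <= i < 13 and 0 <= j < 3.
The number of such monomials is 13 * 3 = 39

39


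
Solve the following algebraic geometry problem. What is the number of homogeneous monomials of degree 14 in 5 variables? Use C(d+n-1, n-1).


The number of degree-14 monomials in 5 variables is C(d+n-1, n-1).
= C(14+5-1, 5-1) = C(18, 4)
= 3060

3060


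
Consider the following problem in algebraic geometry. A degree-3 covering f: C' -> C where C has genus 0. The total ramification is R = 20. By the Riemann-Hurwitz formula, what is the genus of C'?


Riemann-Hurwitz formula: 2g' - 2 = d(2g - 2) + R
Given: d = 3, g = 0, R = 20
2g' - 2 = 3*(2*0 - 2) + 20
2g' - 2 = 3*(-2) + 20
2g' - 2 = -6 + 20 = 14
2g' = 16
g' = 8

8


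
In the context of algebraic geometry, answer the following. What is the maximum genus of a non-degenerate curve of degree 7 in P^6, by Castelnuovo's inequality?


Castelnuovo's bound: write d - 1 = m(r-1) + epsilon with 0 <= epsilon < r-1.
d - 1 = 7 - 1 = 6
r - 1 = 6 - 1 = 5
6 = 1*5 + 1, so m = 1, epsilon = 1
pi(d, r) = m(m-1)(r-1)/2 + m*epsilon
= 1*0*5/2 + 1*1
= 0/2 + 1
= 0 + 1 = 1

1


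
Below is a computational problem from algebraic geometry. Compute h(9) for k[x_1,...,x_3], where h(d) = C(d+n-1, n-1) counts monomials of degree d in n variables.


The Hilbert function for the polynomial ring in 3 variables is:
h(d) = C(d+n-1, n-1)
h(9) = C(9+3-1, 3-1) = C(11, 2)
= 11! / (2! * 9!)
= 55

55


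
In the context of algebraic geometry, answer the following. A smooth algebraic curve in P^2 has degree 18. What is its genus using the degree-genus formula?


Using the genus formula for smooth plane curves:
g = (d-1)(d-2)/2
g = (18-1)(18-2)/2
g = 17*16/2
g = 272/2 = 136

136


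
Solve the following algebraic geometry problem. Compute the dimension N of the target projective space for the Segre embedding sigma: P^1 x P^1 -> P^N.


The Segre embedding maps P^m x P^n into P^N via
all products of coordinates from each factor.
N = (m+1)(n+1) - 1
N = (1+1)(1+1) - 1
N = 2*2 - 1
N = 4 - 1 = 3

3


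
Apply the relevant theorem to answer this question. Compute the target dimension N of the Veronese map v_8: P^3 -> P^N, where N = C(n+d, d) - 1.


The Veronese embedding v_d: P^n -> P^N maps each point to all
degree-d monomials in n+1 homogeneous coordinates.
N = C(n+d, d) - 1
N = C(3+8, 8) - 1
N = C(11, 8) - 1
C(11, 8) = 165
N = 165 - 1 = 164

164


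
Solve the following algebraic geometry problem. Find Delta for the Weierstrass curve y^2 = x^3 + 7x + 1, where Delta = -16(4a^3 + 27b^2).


Compute each component:
4a^3 = 4*7^3 = 4*343 = 1372
27b^2 = 27*1^2 = 27*1 = 27
4a^3 + 27b^2 = 1372 + 27 = 1399
Delta = -16*1399 = -22384

-22384


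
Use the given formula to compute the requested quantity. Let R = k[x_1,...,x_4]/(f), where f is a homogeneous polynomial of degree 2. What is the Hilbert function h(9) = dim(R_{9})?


For R = k[x_1,...,x_n]/(f) with f homogeneous of degree e:
The Hilbert series is (1 - t^e)/(1 - t)^n.
So h(d) = C(d+n-1, n-1) - C(d-e+n-1, n-1) for d >= e.
With n=4, e=2, d=9:
C(9+4-1, 4-1) = C(12, 3) = 220
C(9-2+4-1, 4-1) = C(10, 3) = 120
h(9) = 220 - 120 = 100

100


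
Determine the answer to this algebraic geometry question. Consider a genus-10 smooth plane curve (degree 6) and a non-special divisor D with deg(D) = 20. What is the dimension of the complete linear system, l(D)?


First, compute the genus of a smooth plane curve of degree 6:
g = (d-1)(d-2)/2 = (6-1)(6-2)/2 = 10
For a non-special divisor D (i.e., h^1(D) = 0), Riemann-Roch gives:
l(D) = deg(D) - g + 1
Since deg(D) = 20 >= 2g - 1 = 19, D is non-special.
l(D) = 20 - 10 + 1 = 11

11


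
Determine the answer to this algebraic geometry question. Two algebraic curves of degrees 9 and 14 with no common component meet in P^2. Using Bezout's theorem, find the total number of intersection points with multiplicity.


Bezout's theorem states the intersection count equals the product of degrees.
Intersection count = 9 * 14 = 126

126


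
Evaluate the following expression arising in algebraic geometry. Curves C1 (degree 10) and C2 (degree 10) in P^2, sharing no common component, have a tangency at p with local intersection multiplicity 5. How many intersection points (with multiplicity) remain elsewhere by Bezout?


By Bezout's theorem, the total intersection number is d1 * d2.
Total = 10 * 10 = 100
Intersection multiplicity at p = 5
Remaining intersections = 100 - 5 = 95

95


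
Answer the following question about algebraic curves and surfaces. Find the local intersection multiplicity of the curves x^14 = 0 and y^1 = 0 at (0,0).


The intersection multiplicity of V(x^a) and V(y^b) at the origin is:
I(O; V(x^14), V(y^1)) = dim_k(k[x,y]/(x^14, y^1))
A basis for k[x,y]/(x^14, y^1) is the set of monomials x^i * y^j
where 0 <= i < 14 and 0 <= j < 1.
The number of such monomials is 14 * 1 = 14

14


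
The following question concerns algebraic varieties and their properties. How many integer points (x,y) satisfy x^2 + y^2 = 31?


Systematically check integer values of x where x^2 <= 31.
For each valid x, check if 31 - x^2 is a perfect square.
Total integer solutions found: 0

0


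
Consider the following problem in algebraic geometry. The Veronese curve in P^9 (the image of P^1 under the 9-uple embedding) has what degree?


The rational normal curve in P^9 is the image of P^1 under the 9-uple Veronese.
A general hyperplane in P^9 pulls back to a degree-9 form on P^1, which has 9 zeros,
so the curve meets a general hyperplane in 9 points. Degree = 9.

9


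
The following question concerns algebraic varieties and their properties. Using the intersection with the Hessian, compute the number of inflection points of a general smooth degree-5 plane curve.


For a general smooth plane curve C of degree d, the inflection points are
the intersection of C with its Hessian curve, which has degree 3(d-2).
By Bezout, the total intersection number is d * 3(d-2) = 5 * 9 = 45.
For a general curve every flex is ordinary, so each contributes
multiplicity 1 to C·Hess(C), and the number of distinct inflection
points is 3d(d-2).
Inflection points = 3*5*(5-2) = 3*5*3 = 45

45


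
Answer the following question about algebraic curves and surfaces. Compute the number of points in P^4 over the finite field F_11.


P^4(F_11) has (q^(n+1) - 1)/(q - 1) points.
= 11^4 + 11^3 + 11^2 + 11^1 + 11^0
= 14641 + 1331 + 121 + 11 + 1
= 16105

16105


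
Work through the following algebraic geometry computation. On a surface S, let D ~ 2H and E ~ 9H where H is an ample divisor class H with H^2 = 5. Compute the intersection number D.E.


Using bilinearity of the intersection pairing on a surface S:
(aH).(bH) = ab * (H.H)
We have H^2 = 5.
D.E = (2H).(9H) = 2*9*5
= 18*5
= 90

90


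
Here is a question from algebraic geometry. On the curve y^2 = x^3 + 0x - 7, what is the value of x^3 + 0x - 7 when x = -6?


Compute x^3 + 0x - 7 at x = -6:
x^3 = (-6)^3 = -216
0*x = 0*(-6) = 0
Sum: -216 + 0 - 7 = -223

-223


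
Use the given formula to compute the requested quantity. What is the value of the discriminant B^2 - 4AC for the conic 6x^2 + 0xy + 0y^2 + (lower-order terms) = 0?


The discriminant of a conic Ax^2 + Bxy + Cy^2 + ... = 0 is B^2 - 4AC.
B^2 = 0^2 = 0
4AC = 4*6*0 = 0
Discriminant = 0 + 0 = 0

0


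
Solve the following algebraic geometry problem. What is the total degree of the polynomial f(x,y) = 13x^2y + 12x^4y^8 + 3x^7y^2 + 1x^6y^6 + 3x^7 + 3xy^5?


Examine each term for its total degree (sum of exponents).
  Term '13x^2y' has total degree 2+1 = 3.
  Term '12x^4y^8' has total degree 4+8 = 12.
  Term '3x^7y^2' has total degree 7+2 = 9.
  Term '1x^6y^6' has total degree 6+6 = 12.
  Term '3x^7' has total degree 7+0 = 7.
  Term '3xy^5' has total degree 1+5 = 6.
The maximum total degree among all terms is 12.

12


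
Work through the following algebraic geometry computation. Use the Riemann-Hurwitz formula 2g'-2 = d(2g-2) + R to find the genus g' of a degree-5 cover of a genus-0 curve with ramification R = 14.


Riemann-Hurwitz formula: 2g' - 2 = d(2g - 2) + R
Given: d = 5, g = 0, R = 14
2g' - 2 = 5*(2*0 - 2) + 14
2g' - 2 = 5*(-2) + 14
2g' - 2 = -10 + 14 = 4
2g' = 6
g' = 3

3


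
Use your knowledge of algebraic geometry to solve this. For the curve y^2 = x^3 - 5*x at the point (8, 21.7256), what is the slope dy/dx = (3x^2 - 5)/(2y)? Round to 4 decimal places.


Using implicit differentiation of y^2 = x^3 - 5*x:
2y * dy/dx = 3x^2 - 5
dy/dx = (3x^2 - 5)/(2y)
Numerator: 3*8^2 - 5 = 187
Denominator: 2*21.7256 = 43.4512
dy/dx = 187/43.4512 = 4.3037

4.3037


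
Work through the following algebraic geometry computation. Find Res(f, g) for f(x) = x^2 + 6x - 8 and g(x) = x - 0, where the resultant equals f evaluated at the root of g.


For Res(f, x - c), we evaluate f at x = c.
f(0) = 0^2 + 6*0 - 8
= 0 + 0 - 8
= 0 - 8 = -8
Res(f, g) = -8

-8


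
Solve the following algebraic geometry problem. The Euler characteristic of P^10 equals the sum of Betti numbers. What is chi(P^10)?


The complex projective space P^10 has one cell in each even real dimension 0, 2, ..., 20.
The cohomology groups are H^{2k}(P^10) = Z for k = 0,...,10, and 0 otherwise.
Euler characteristic = sum of Betti numbers = 1 per even-dimensional cohomology group.
chi(P^10) = 10 + 1 = 11

11


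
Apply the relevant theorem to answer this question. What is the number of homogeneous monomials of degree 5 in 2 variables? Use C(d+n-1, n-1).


The number of degree-5 monomials in 2 variables is C(d+n-1, n-1).
= C(5+2-1, 2-1) = C(6, 1)
= 6

6


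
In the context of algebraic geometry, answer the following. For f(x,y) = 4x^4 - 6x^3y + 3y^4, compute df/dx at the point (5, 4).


df/dx = 4*4*x^3 + 3*(-6)*x^2*y
At (5,4): 4*4*5^3 + 3*(-6)*5^2*4
= 2000 - 1800
= 200

200


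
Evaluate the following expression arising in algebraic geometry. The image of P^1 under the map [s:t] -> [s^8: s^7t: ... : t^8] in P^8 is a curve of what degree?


The rational normal curve in P^8 is the image of P^1 under the 8-uple Veronese.
A general hyperplane in P^8 pulls back to a degree-8 form on P^1, which has 8 zeros,
so the curve meets a general hyperplane in 8 points. Degree = 8.

8


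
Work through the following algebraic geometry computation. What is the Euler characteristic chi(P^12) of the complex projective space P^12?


The complex projective space P^12 has one cell in each even real dimension 0, 2, ..., 24.
The cohomology groups are H^{2k}(P^12) = Z for k = 0,...,12, and 0 otherwise.
Euler characteristic = sum of Betti numbers = 1 per even-dimensional cohomology group.
chi(P^12) = 12 + 1 = 13

13


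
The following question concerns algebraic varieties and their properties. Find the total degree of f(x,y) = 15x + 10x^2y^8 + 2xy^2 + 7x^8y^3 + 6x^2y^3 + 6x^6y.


Examine each term for its total degree (sum of exponents).
  Term '15x' has total degree 1+0 = 1.
  Term '10x^2y^8' has total degree 2+8 = 10.
  Term '2xy^2' has total degree 1+2 = 3.
  Term '7x^8y^3' has total degree 8+3 = 11.
  Term '6x^2y^3' has total degree 2+3 = 5.
  Term '6x^6y' has total degree 6+1 = 7.
The maximum total degree among all terms is 11.

11


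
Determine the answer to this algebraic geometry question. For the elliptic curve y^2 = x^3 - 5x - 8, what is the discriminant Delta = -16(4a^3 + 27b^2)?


Compute each component:
4a^3 = 4*(-5)^3 = 4*(-125) = -500
27b^2 = 27*(-8)^2 = 27*64 = 1728
4a^3 + 27b^2 = -500 + 1728 = 1228
Delta = -16*1228 = -19648

-19648


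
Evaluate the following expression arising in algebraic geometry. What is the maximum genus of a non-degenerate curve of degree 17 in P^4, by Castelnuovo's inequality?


Castelnuovo's bound: write d - 1 = m(r-1) + epsilon with 0 <= epsilon < r-1.
d - 1 = 17 - 1 = 16
r - 1 = 4 - 1 = 3
16 = 5*3 + 1, so m = 5, epsilon = 1
pi(d, r) = m(m-1)(r-1)/2 + m*epsilon
= 5*4*3/2 + 5*1
= 60/2 + 5
= 30 + 5 = 35

35


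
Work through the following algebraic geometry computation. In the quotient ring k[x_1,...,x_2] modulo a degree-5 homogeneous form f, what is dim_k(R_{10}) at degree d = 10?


For R = k[x_1,...,x_n]/(f) with f homogeneous of degree e:
The Hilbert series is (1 - t^e)/(1 - t)^n.
So h(d) = C(d+n-1, n-1) - C(d-e+n-1, n-1) for d >= e.
With n=2, e=5, d=10:
C(10+2-1, 2-1) = C(11, 1) = 11
C(10-5+2-1, 2-1) = C(6, 1) = 6
h(10) = 11 - 6 = 5

5


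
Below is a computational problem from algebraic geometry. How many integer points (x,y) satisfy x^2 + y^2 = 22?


Systematically check integer values of x where x^2 <= 22.
For each valid x, check if 22 - x^2 is a perfect square.
Total integer solutions found: 0

0


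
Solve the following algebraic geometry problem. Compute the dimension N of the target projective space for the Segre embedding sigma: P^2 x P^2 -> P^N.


The Segre embedding maps P^m x P^n into P^N via
all products of coordinates from each factor.
N = (m+1)(n+1) - 1
N = (2+1)(2+1) - 1
N = 3*3 - 1
N = 9 - 1 = 8

8


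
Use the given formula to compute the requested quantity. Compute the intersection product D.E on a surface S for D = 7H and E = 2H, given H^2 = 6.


Using bilinearity of the intersection pairing on a surface S:
(aH).(bH) = ab * (H.H)
We have H^2 = 6.
D.E = (7H).(2H) = 7*2*6
= 14*6
= 84

84


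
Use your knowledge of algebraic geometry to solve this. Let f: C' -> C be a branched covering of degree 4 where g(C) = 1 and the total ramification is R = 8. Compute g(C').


Riemann-Hurwitz formula: 2g' - 2 = d(2g - 2) + R
Given: d = 4, g = 1, R = 8
2g' - 2 = 4*(2*1 - 2) + 8
2g' - 2 = 4*0 + 8
2g' - 2 = 0 + 8 = 8
2g' = 10
g' = 5

5


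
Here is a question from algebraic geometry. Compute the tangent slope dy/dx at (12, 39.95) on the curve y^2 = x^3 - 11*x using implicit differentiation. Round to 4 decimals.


Using implicit differentiation of y^2 = x^3 - 11*x:
2y * dy/dx = 3x^2 - 11
dy/dx = (3x^2 - 11)/(2y)
Numerator: 3*12^2 - 11 = 421
Denominator: 2*39.95 = 79.9
dy/dx = 421/79.9 = 5.2691

5.2691


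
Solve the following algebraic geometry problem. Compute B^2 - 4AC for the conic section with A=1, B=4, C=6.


The discriminant of a conic Ax^2 + Bxy + Cy^2 + ... = 0 is B^2 - 4AC.
B^2 = 4^2 = 16
4AC = 4*1*6 = 24
Discriminant = 16 - 24 = -8

-8


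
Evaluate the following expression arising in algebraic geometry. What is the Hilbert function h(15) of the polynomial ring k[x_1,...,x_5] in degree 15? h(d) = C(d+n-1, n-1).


The Hilbert function for the polynomial ring in 5 variables is:
h(d) = C(d+n-1, n-1)
h(15) = C(15+5-1, 5-1) = C(19, 4)
= 19! / (4! * 15!)
= 3876

3876


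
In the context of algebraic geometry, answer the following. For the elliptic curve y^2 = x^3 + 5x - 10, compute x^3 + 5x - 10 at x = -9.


Compute x^3 + 5x - 10 at x = -9:
x^3 = (-9)^3 = -729
5*x = 5*(-9) = -45
Sum: -729 - 45 - 10 = -784

-784


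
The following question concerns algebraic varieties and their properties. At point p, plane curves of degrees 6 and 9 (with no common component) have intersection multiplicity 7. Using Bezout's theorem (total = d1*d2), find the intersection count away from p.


By Bezout's theorem, the total intersection number is d1 * d2.
Total = 6 * 9 = 54
Intersection multiplicity at p = 7
Remaining intersections = 54 - 7 = 47

47


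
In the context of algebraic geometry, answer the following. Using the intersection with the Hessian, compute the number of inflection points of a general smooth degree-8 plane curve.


For a general smooth plane curve C of degree d, the inflection points are
the intersection of C with its Hessian curve, which has degree 3(d-2).
By Bezout, the total intersection number is d * 3(d-2) = 8 * 18 = 144.
For a general curve every flex is ordinary, so each contributes
multiplicity 1 to C·Hess(C), and the number of distinct inflection
points is 3d(d-2).
Inflection points = 3*8*(8-2) = 3*8*6 = 144

144


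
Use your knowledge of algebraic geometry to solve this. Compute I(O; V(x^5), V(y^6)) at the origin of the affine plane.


The intersection multiplicity of V(x^a) and V(y^b) at the origin is:
I(O; V(x^5), V(y^6)) = dim_k(k[x,y]/(x^5, y^6))
A basis for k[x,y]/(x^5, y^6) is the set of monomials x^i * y^j
where 0 <= i < 5 and 0 <= j < 6.
The number of such monomials is 5 * 6 = 30

30


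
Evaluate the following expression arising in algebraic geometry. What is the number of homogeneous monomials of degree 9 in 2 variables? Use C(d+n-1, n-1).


The number of degree-9 monomials in 2 variables is C(d+n-1, n-1).
= C(9+2-1, 2-1) = C(10, 1)
= 10

10


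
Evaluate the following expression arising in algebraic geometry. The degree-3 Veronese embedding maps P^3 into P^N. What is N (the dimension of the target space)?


The Veronese embedding v_d: P^n -> P^N maps each point to all
degree-d monomials in n+1 homogeneous coordinates.
N = C(n+d, d) - 1
N = C(3+3, 3) - 1
N = C(6, 3) - 1
C(6, 3) = 20
N = 20 - 1 = 19

19


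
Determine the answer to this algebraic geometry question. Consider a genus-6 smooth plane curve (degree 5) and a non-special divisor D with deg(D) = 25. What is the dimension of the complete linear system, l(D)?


First, compute the genus of a smooth plane curve of degree 5:
g = (d-1)(d-2)/2 = (5-1)(5-2)/2 = 6
For a non-special divisor D (i.e., h^1(D) = 0), Riemann-Roch gives:
l(D) = deg(D) - g + 1
Since deg(D) = 25 >= 2g - 1 = 11, D is non-special.
l(D) = 25 - 6 + 1 = 20

20


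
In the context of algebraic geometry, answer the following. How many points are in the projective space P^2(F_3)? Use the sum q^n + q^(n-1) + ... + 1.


P^2(F_3) has (q^(n+1) - 1)/(q - 1) points.
= 3^2 + 3^1 + 3^0
= 9 + 3 + 1
= 13

13


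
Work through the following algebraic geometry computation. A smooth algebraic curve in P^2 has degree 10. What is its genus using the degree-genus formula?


Using the genus formula for smooth plane curves:
g = (d-1)(d-2)/2
g = (10-1)(10-2)/2
g = 9*8/2
g = 72/2 = 36

36


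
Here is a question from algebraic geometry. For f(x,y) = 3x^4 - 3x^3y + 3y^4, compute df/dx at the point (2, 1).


df/dx = 4*3*x^3 + 3*(-3)*x^2*y
At (2,1): 4*3*2^3 + 3*(-3)*2^2*1
= 96 - 36
= 60

60


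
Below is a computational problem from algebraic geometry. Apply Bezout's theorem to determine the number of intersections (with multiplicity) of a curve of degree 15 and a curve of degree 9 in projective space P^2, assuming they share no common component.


Bezout's theorem states the intersection count equals the product of degrees.
Intersection count = 15 * 9 = 135

135


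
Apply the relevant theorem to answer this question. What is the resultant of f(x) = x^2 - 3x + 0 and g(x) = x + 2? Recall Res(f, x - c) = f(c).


For Res(f, x - c), we evaluate f at x = c.
f(-2) = (-2)^2 - 3*(-2) + 0
= 4 + 6 + 0
= 10 + 0 = 10
Res(f, g) = 10

10


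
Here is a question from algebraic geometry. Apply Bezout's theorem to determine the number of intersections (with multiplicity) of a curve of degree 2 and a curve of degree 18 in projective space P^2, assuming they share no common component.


Bezout's theorem states the intersection count equals the product of degrees.
Intersection count = 2 * 18 = 36

36
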